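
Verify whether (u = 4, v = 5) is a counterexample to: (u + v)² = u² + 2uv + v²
Substituting u = 4, v = 5:
LHS = (4 + 5)² = 81
RHS = 4² + 2·4·5 + 5² = 81

The sides agree, so this pair does not disprove the claim.

Answer: No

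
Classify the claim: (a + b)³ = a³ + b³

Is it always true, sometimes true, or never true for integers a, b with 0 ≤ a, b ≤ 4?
It holds at (a, b) = (0, 0) (both sides equal 0), but fails at (a, b) = (2, 3) (LHS = 125, RHS = 35).

Answer: Sometimes true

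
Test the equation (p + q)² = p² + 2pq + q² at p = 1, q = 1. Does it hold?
Substituting p = 1, q = 1:

LHS = (1 + 1)² = 4
RHS = 1² + 2·1·1 + 1² = 4

LHS = RHS, so the equation holds at this point.

Answer: Holds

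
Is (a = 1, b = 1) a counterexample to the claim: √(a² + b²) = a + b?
Yes

Substituting a = 1, b = 1:
LHS = √(1² + 1²) = √(2) ≈ 1.414
RHS = 1 + 1 = 2

Since LHS ≠ RHS, this pair disproves the claim.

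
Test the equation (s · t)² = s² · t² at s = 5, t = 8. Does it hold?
Substituting s = 5, t = 8:

LHS = (5 · 8)² = 1600
RHS = 5² · 8² = 1600

LHS = RHS, so the equation holds at this point.

Answer: Holds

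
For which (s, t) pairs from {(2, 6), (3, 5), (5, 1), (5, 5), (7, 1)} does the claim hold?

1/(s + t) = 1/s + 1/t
None

Testing each pair:
(2, 6): LHS = 1/8, RHS = 2/3 → fails
(3, 5): LHS = 1/8, RHS = 8/15 → fails
(5, 1): LHS = 1/6, RHS = 6/5 → fails
(5, 5): LHS = 1/10, RHS = 2/5 → fails
(7, 1): LHS = 1/8, RHS = 8/7 → fails

No pair satisfies the claim.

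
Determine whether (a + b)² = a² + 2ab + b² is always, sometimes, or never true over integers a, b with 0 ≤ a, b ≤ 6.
The identity holds for every pair in the range. For instance at (a, b) = (1, 5): both sides equal 36.

Answer: Always true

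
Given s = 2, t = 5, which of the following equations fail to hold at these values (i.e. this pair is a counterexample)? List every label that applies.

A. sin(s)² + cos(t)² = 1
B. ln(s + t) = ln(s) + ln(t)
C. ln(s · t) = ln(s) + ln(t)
Evaluating each claim at the given values:
A. LHS = cos(5)² + sin(2)² ≈ 0.9073, RHS = 1 → fails here (LHS ≠ RHS)
B. LHS = ln(7) ≈ 1.946, RHS = ln(2) + ln(5) ≈ 2.303 → fails here (LHS ≠ RHS)
C. LHS = ln(10) ≈ 2.303, RHS = ln(2) + ln(5) ≈ 2.303 → holds here (LHS = RHS)

Answer: A, B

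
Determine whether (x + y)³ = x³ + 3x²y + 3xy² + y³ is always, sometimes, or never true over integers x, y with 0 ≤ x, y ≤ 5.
The identity holds for every pair in the range. For instance at (x, y) = (4, 2): both sides equal 216.

Answer: Always true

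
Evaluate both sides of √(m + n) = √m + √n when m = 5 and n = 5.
LHS = √(5 + 5) = √(10) ≈ 3.162
RHS = √5 + √5 = 2·√(5) ≈ 4.472

LHS ≠ RHS (they differ by about 1.31), so the equation does not hold here.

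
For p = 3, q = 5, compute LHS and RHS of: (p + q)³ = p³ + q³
LHS = (3 + 5)³ = 512
RHS = 3³ + 5³ = 152

LHS ≠ RHS, so the equation does not hold here.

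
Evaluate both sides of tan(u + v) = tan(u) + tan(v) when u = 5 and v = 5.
LHS = tan(5 + 5) = tan(10) ≈ 0.6484
RHS = tan(5) + tan(5) = 2·tan(5) ≈ -6.761

LHS ≠ RHS (they differ by about 7.409), so the equation does not hold here.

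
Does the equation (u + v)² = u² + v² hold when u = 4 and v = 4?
Fails

Substituting u = 4, v = 4:

LHS = (4 + 4)² = 64
RHS = 4² + 4² = 32

LHS ≠ RHS, so the equation does not hold at this point.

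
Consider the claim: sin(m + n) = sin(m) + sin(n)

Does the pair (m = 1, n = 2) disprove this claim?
Yes

Substituting m = 1, n = 2:
LHS = sin(1 + 2) = sin(3) ≈ 0.1411
RHS = sin(1) + sin(2) ≈ 1.751

Since LHS ≠ RHS, this pair disproves the claim.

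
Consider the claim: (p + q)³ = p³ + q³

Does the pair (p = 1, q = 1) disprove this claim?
Substituting p = 1, q = 1:
LHS = (1 + 1)³ = 8
RHS = 1³ + 1³ = 2

Since LHS ≠ RHS, this pair disproves the claim.

Answer: Yes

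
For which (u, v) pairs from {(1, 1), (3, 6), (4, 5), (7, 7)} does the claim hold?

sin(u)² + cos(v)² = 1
(1, 1), (7, 7)

Testing each pair:
(1, 1): LHS = cos(1)² + sin(1)² = 1, RHS = 1 → holds
(3, 6): LHS = sin(3)² + cos(6)² ≈ 0.9418, RHS = 1 → fails
(4, 5): LHS = cos(5)² + sin(4)² ≈ 0.6532, RHS = 1 → fails
(7, 7): LHS = sin(7)² + cos(7)² = 1, RHS = 1 → holds

2 of 4 pairs satisfy the claim.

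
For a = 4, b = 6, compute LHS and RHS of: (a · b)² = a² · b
LHS = (4 · 6)² = 576
RHS = 4² · 6 = 96

LHS ≠ RHS, so the equation does not hold here.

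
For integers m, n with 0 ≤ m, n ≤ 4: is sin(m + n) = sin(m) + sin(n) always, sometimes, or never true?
It holds at (m, n) = (0, 4) (both sides equal sin(4) ≈ -0.7568), but fails at (m, n) = (4, 4) (LHS = sin(8) ≈ 0.9894, RHS = 2·sin(4) ≈ -1.514).

Answer: Sometimes true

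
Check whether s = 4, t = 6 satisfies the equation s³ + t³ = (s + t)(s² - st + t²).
Substituting s = 4, t = 6:

LHS = 4³ + 6³ = 280
RHS = (4 + 6)(4² - 4·6 + 6²) = 280

LHS = RHS, so the equation holds at this point.

Answer: Holds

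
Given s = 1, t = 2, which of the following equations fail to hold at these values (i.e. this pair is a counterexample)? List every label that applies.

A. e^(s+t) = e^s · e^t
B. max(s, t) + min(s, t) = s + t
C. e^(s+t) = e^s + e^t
Evaluating each claim at the given values:
A. LHS = e^3 ≈ 20.09, RHS = e^3 ≈ 20.09 → holds here (LHS = RHS)
B. LHS = 3, RHS = 3 → holds here (LHS = RHS)
C. LHS = e^3 ≈ 20.09, RHS = e + e^2 ≈ 10.11 → fails here (LHS ≠ RHS)

Answer: C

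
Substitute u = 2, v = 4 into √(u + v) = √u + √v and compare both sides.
LHS = √(2 + 4) = √(6) ≈ 2.449
RHS = √2 + √4 = √(2) + 2 ≈ 3.414

LHS ≠ RHS (they differ by about 0.9647), so the equation does not hold here.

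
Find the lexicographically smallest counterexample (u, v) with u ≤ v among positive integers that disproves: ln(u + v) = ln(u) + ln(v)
Substituting (1, 1) into the claim:
LHS = ln(1 + 1) = ln(2) ≈ 0.6931
RHS = ln(1) + ln(1) = 0

Since LHS ≠ RHS, this pair disproves the claim, and no lexicographically smaller pair (u ≤ v, positive integers) does.

For instance (3, 6) is also a counterexample (LHS = ln(9) ≈ 2.197, RHS = ln(3) + ln(6) ≈ 2.89), but it's lexicographically larger.

Answer: (u, v) = (1, 1)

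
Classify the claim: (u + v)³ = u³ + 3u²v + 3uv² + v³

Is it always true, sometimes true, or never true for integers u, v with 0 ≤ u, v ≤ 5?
Always true

The identity holds for every pair in the range. For instance at (u, v) = (0, 0): both sides equal 0.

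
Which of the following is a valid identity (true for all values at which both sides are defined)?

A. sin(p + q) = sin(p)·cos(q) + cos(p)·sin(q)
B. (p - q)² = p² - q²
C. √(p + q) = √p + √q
A: holds — e.g. at (1, 1), both sides equal sin(2) ≈ 0.9093.
B: fails at (4, 5) — LHS = 1, RHS = -9.
C: fails at (6, 7) — LHS = √(13) ≈ 3.606, RHS = √(6) + √(7) ≈ 5.095.

Answer: A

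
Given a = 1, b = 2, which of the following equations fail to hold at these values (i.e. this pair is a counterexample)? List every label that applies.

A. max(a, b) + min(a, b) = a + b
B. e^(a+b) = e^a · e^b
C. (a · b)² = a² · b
C

Evaluating each claim at the given values:
A. LHS = 3, RHS = 3 → holds here (LHS = RHS)
B. LHS = e^3 ≈ 20.09, RHS = e^3 ≈ 20.09 → holds here (LHS = RHS)
C. LHS = 4, RHS = 2 → fails here (LHS ≠ RHS)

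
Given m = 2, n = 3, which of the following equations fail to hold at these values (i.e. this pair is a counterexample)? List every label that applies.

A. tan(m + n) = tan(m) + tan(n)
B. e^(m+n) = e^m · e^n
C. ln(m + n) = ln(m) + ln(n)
Evaluating each claim at the given values:
A. LHS = tan(5) ≈ -3.381, RHS = tan(2) + tan(3) ≈ -2.328 → fails here (LHS ≠ RHS)
B. LHS = e^5 ≈ 148.4, RHS = e^5 ≈ 148.4 → holds here (LHS = RHS)
C. LHS = ln(5) ≈ 1.609, RHS = ln(2) + ln(3) ≈ 1.792 → fails here (LHS ≠ RHS)

Answer: A, C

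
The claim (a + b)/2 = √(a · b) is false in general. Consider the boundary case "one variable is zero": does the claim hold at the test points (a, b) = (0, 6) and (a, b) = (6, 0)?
No, fails at both test points

At (0, 6): LHS = 3 ≠ RHS = 0
At (6, 0): LHS = 3 ≠ RHS = 0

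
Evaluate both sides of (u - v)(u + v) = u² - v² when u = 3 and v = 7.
LHS = (3 - 7)(3 + 7) = -40
RHS = 3² - 7² = -40

LHS = RHS: the two sides agree.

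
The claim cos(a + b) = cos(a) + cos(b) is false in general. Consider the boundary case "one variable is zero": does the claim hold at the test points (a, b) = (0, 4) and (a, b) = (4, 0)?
No, fails at both test points

At (0, 4): LHS = cos(4) ≈ -0.6536 ≠ RHS = cos(4) + 1 ≈ 0.3464
At (4, 0): LHS = cos(4) ≈ -0.6536 ≠ RHS = cos(4) + 1 ≈ 0.3464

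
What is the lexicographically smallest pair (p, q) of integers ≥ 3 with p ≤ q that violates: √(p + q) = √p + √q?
(p, q) = (3, 3)

Substituting (3, 3) into the claim:
LHS = √(3 + 3) = √(6) ≈ 2.449
RHS = √3 + √3 = 2·√(3) ≈ 3.464

Since LHS ≠ RHS, this pair disproves the claim, and no lexicographically smaller pair (p ≤ q, integers ≥ 3) does.

For instance (4, 7) is also a counterexample (LHS = √(11) ≈ 3.317, RHS = 2 + √(7) ≈ 4.646), but it's lexicographically larger.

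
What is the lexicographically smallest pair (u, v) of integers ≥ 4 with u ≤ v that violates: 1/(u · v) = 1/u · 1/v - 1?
Substituting (4, 4) into the claim:
LHS = 1/(4 · 4) = 1/16
RHS = 1/4 · 1/4 - 1 = -15/16

Since LHS ≠ RHS, this pair disproves the claim, and no lexicographically smaller pair (u ≤ v, integers ≥ 4) does.

For instance (8, 11) is also a counterexample (LHS = 1/88, RHS = -87/88), but it's lexicographically larger.

Answer: (u, v) = (4, 4)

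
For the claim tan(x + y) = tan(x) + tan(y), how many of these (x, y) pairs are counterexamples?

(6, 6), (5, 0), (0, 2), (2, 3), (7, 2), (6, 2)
4

Testing each pair:
(6, 6): LHS = tan(12) ≈ -0.6359, RHS = 2·tan(6) ≈ -0.582 → counterexample
(5, 0): LHS = tan(5) ≈ -3.381, RHS = tan(5) ≈ -3.381 → satisfies claim
(0, 2): LHS = tan(2) ≈ -2.185, RHS = tan(2) ≈ -2.185 → satisfies claim
(2, 3): LHS = tan(5) ≈ -3.381, RHS = tan(2) + tan(3) ≈ -2.328 → counterexample
(7, 2): LHS = tan(9) ≈ -0.4523, RHS = tan(2) + tan(7) ≈ -1.314 → counterexample
(6, 2): LHS = tan(8) ≈ -6.8, RHS = tan(2) + tan(6) ≈ -2.476 → counterexample

That makes 4 counterexamples.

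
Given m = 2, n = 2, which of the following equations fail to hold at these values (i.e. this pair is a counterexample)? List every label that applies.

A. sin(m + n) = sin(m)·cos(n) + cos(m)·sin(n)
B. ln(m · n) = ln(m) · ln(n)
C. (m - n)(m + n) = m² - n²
B

Evaluating each claim at the given values:
A. LHS = sin(4) ≈ -0.7568, RHS = 2·sin(2)·cos(2) ≈ -0.7568 → holds here (LHS = RHS)
B. LHS = ln(4) ≈ 1.386, RHS = ln(2)² ≈ 0.4805 → fails here (LHS ≠ RHS)
C. LHS = 0, RHS = 0 → holds here (LHS = RHS)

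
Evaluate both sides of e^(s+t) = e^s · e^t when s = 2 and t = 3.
LHS = e^(2+3) = e^5 ≈ 148.4
RHS = e^2 · e^3 = e^5 ≈ 148.4

LHS = RHS: the two sides agree.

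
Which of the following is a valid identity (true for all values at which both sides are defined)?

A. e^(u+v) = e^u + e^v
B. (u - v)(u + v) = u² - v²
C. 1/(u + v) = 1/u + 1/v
B

A: fails at (2, 4) — LHS = e^6 ≈ 403.4, RHS = e^2 + e^4 ≈ 61.99.
B: holds — e.g. at (2, 3), both sides equal -5.
C: fails at (2, 4) — LHS = 1/6, RHS = 3/4.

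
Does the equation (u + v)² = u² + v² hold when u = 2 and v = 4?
Fails

Substituting u = 2, v = 4:

LHS = (2 + 4)² = 36
RHS = 2² + 4² = 20

LHS ≠ RHS, so the equation does not hold at this point.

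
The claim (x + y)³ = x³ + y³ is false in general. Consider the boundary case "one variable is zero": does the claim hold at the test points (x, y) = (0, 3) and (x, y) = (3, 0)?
At (0, 3): LHS = 27, RHS = 27 → equal
At (3, 0): LHS = 27, RHS = 27 → equal

So the claim does hold at both of these boundary points, even though it is not an identity.

Answer: Yes, holds at both test points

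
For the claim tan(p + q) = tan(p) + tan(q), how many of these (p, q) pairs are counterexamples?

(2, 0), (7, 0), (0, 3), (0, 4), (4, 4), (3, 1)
2

Testing each pair:
(2, 0): LHS = tan(2) ≈ -2.185, RHS = tan(2) ≈ -2.185 → satisfies claim
(7, 0): LHS = tan(7) ≈ 0.8714, RHS = tan(7) ≈ 0.8714 → satisfies claim
(0, 3): LHS = tan(3) ≈ -0.1425, RHS = tan(3) ≈ -0.1425 → satisfies claim
(0, 4): LHS = tan(4) ≈ 1.158, RHS = tan(4) ≈ 1.158 → satisfies claim
(4, 4): LHS = tan(8) ≈ -6.8, RHS = 2·tan(4) ≈ 2.316 → counterexample
(3, 1): LHS = tan(4) ≈ 1.158, RHS = tan(3) + tan(1) ≈ 1.415 → counterexample

That makes 2 counterexamples.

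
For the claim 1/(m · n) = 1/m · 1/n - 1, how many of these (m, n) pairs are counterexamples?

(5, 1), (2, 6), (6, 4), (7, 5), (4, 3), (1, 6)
Testing each pair:
(5, 1): LHS = 1/5, RHS = -4/5 → counterexample
(2, 6): LHS = 1/12, RHS = -11/12 → counterexample
(6, 4): LHS = 1/24, RHS = -23/24 → counterexample
(7, 5): LHS = 1/35, RHS = -34/35 → counterexample
(4, 3): LHS = 1/12, RHS = -11/12 → counterexample
(1, 6): LHS = 1/6, RHS = -5/6 → counterexample

That makes 6 counterexamples.

Answer: 6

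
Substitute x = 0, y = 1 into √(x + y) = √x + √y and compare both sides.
LHS = √(0 + 1) = 1
RHS = √0 + √1 = 1

LHS = RHS: the two sides agree.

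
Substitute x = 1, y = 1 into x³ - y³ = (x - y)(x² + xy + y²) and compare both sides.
LHS = 1³ - 1³ = 0
RHS = (1 - 1)(1² + 1·1 + 1²) = 0

LHS = RHS: the two sides agree.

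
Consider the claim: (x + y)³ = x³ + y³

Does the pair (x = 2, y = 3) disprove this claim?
Substituting x = 2, y = 3:
LHS = (2 + 3)³ = 125
RHS = 2³ + 3³ = 35

Since LHS ≠ RHS, this pair disproves the claim.

Answer: Yes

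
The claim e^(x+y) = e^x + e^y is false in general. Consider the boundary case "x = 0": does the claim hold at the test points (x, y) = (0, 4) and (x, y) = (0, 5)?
At (0, 4): LHS = e^4 ≈ 54.6 ≠ RHS = 1 + e^4 ≈ 55.6
At (0, 5): LHS = e^5 ≈ 148.4 ≠ RHS = 1 + e^5 ≈ 149.4

Answer: No, fails at both test points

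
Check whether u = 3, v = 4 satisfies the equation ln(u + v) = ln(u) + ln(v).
Substituting u = 3, v = 4:

LHS = ln(3 + 4) = ln(7) ≈ 1.946
RHS = ln(3) + ln(4) ≈ 2.485

LHS ≠ RHS, so the equation does not hold at this point.

Answer: Fails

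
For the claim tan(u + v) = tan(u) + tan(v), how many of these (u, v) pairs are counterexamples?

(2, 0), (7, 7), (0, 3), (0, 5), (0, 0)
Testing each pair:
(2, 0): LHS = tan(2) ≈ -2.185, RHS = tan(2) ≈ -2.185 → satisfies claim
(7, 7): LHS = tan(14) ≈ 7.245, RHS = 2·tan(7) ≈ 1.743 → counterexample
(0, 3): LHS = tan(3) ≈ -0.1425, RHS = tan(3) ≈ -0.1425 → satisfies claim
(0, 5): LHS = tan(5) ≈ -3.381, RHS = tan(5) ≈ -3.381 → satisfies claim
(0, 0): LHS = 0, RHS = 0 → satisfies claim

That makes 1 counterexample.

Answer: 1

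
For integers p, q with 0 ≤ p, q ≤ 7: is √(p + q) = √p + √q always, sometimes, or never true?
It holds at (p, q) = (2, 0) (both sides equal √(2) ≈ 1.414), but fails at (p, q) = (4, 7) (LHS = √(11) ≈ 3.317, RHS = 2 + √(7) ≈ 4.646).

Answer: Sometimes true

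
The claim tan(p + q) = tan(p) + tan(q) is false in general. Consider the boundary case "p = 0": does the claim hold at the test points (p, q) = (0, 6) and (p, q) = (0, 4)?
Yes, holds at both test points

At (0, 6): LHS = tan(6) ≈ -0.291, RHS = tan(6) ≈ -0.291 → equal
At (0, 4): LHS = tan(4) ≈ 1.158, RHS = tan(4) ≈ 1.158 → equal

So the claim does hold at both of these boundary points, even though it is not an identity.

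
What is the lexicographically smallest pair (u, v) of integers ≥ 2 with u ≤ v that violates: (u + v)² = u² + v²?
Substituting (2, 2) into the claim:
LHS = (2 + 2)² = 16
RHS = 2² + 2² = 8

Since LHS ≠ RHS, this pair disproves the claim, and no lexicographically smaller pair (u ≤ v, integers ≥ 2) does.

For instance (2, 7) is also a counterexample (LHS = 81, RHS = 53), but it's lexicographically larger.

Answer: (u, v) = (2, 2)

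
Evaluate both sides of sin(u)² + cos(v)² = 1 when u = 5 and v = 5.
LHS = sin(5)² + cos(5)² = 1
RHS = 1

LHS = RHS: the two sides agree.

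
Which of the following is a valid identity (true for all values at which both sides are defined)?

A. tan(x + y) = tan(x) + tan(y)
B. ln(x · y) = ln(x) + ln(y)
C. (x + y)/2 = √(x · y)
B

A: fails at (2, 4) — LHS = tan(6) ≈ -0.291, RHS = tan(2) + tan(4) ≈ -1.027.
B: holds — e.g. at (2, 4), both sides equal ln(8) ≈ 2.079.
C: fails at (1, 5) — LHS = 3, RHS = √(5) ≈ 2.236.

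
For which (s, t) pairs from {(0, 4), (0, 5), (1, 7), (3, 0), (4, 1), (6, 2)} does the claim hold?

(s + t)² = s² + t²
Testing each pair:
(0, 4): LHS = 16, RHS = 16 → holds
(0, 5): LHS = 25, RHS = 25 → holds
(1, 7): LHS = 64, RHS = 50 → fails
(3, 0): LHS = 9, RHS = 9 → holds
(4, 1): LHS = 25, RHS = 17 → fails
(6, 2): LHS = 64, RHS = 40 → fails

3 of 6 pairs satisfy the claim.

Answer: (0, 4), (0, 5), (3, 0)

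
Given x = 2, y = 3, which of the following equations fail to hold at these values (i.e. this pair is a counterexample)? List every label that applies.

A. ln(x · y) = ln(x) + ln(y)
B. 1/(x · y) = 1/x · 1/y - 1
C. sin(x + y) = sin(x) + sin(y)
B, C

Evaluating each claim at the given values:
A. LHS = ln(6) ≈ 1.792, RHS = ln(2) + ln(3) ≈ 1.792 → holds here (LHS = RHS)
B. LHS = 1/6, RHS = -5/6 → fails here (LHS ≠ RHS)
C. LHS = sin(5) ≈ -0.9589, RHS = sin(3) + sin(2) ≈ 1.05 → fails here (LHS ≠ RHS)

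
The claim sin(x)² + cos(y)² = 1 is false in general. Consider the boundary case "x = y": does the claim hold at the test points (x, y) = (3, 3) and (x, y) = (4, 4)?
At (3, 3): LHS = sin(3)² + cos(3)² = 1, RHS = 1 → equal
At (4, 4): LHS = cos(4)² + sin(4)² = 1, RHS = 1 → equal

So the claim does hold at both of these boundary points, even though it is not an identity.

Answer: Yes, holds at both test points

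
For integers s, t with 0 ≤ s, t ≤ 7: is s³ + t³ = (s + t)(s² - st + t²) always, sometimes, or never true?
Always true

The identity holds for every pair in the range. For instance at (s, t) = (1, 3): both sides equal 28.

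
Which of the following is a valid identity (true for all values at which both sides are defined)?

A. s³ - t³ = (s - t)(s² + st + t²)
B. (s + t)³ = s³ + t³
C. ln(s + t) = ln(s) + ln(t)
A: holds — e.g. at (2, 4), both sides equal -56.
B: fails at (2, 5) — LHS = 343, RHS = 133.
C: fails at (2, 5) — LHS = ln(7) ≈ 1.946, RHS = ln(2) + ln(5) ≈ 2.303.

Answer: A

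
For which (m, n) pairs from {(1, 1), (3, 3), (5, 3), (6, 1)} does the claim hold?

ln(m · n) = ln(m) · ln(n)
Testing each pair:
(1, 1): LHS = 0, RHS = 0 → holds
(3, 3): LHS = ln(9) ≈ 2.197, RHS = ln(3)² ≈ 1.207 → fails
(5, 3): LHS = ln(15) ≈ 2.708, RHS = ln(3)·ln(5) ≈ 1.768 → fails
(6, 1): LHS = ln(6) ≈ 1.792, RHS = 0 → fails

1 of 4 pairs satisfies the claim.

Answer: (1, 1)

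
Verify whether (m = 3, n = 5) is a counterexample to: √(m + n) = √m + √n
Yes

Substituting m = 3, n = 5:
LHS = √(3 + 5) = 2·√(2) ≈ 2.828
RHS = √3 + √5 = √(3) + √(5) ≈ 3.968

Since LHS ≠ RHS, this pair disproves the claim.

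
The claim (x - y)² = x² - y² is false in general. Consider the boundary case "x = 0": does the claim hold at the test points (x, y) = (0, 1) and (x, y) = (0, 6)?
No, fails at both test points

At (0, 1): LHS = 1 ≠ RHS = -1
At (0, 6): LHS = 36 ≠ RHS = -36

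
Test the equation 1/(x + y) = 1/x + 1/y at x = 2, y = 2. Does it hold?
Fails

Substituting x = 2, y = 2:

LHS = 1/(2 + 2) = 1/4
RHS = 1/2 + 1/2 = 1

LHS ≠ RHS, so the equation does not hold at this point.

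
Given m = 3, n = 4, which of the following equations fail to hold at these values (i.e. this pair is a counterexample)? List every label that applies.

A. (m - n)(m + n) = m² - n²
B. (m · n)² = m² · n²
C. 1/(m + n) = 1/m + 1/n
Evaluating each claim at the given values:
A. LHS = -7, RHS = -7 → holds here (LHS = RHS)
B. LHS = 144, RHS = 144 → holds here (LHS = RHS)
C. LHS = 1/7, RHS = 7/12 → fails here (LHS ≠ RHS)

Answer: C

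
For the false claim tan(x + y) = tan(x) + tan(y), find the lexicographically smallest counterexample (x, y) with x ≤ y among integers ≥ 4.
(x, y) = (4, 4)

Substituting (4, 4) into the claim:
LHS = tan(4 + 4) = tan(8) ≈ -6.8
RHS = tan(4) + tan(4) = 2·tan(4) ≈ 2.316

Since LHS ≠ RHS, this pair disproves the claim, and no lexicographically smaller pair (x ≤ y, integers ≥ 4) does.

For instance (6, 9) is also a counterexample (LHS = tan(15) ≈ -0.856, RHS = tan(9) + tan(6) ≈ -0.7433), but it's lexicographically larger.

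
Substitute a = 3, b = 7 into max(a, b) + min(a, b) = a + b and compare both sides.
LHS = max(3, 7) + min(3, 7) = 10
RHS = 3 + 7 = 10

LHS = RHS: the two sides agree.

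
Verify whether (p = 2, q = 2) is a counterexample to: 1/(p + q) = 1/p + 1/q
Yes

Substituting p = 2, q = 2:
LHS = 1/(2 + 2) = 1/4
RHS = 1/2 + 1/2 = 1

Since LHS ≠ RHS, this pair disproves the claim.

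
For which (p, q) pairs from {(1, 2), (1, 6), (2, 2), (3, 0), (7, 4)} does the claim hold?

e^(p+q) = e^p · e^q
Testing each pair:
(1, 2): LHS = e^3 ≈ 20.09, RHS = e^3 ≈ 20.09 → holds
(1, 6): LHS = e^7 ≈ 1097, RHS = e^7 ≈ 1097 → holds
(2, 2): LHS = e^4 ≈ 54.6, RHS = e^4 ≈ 54.6 → holds
(3, 0): LHS = e^3 ≈ 20.09, RHS = e^3 ≈ 20.09 → holds
(7, 4): LHS = e^11 ≈ 59874.1, RHS = e^11 ≈ 59874.1 → holds

Every pair satisfies the claim.

Answer: All pairs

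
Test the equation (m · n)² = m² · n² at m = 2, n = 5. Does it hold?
Holds

Substituting m = 2, n = 5:

LHS = (2 · 5)² = 100
RHS = 2² · 5² = 100

LHS = RHS, so the equation holds at this point.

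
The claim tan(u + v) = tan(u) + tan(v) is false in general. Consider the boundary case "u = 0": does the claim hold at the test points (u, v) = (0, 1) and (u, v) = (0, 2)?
Yes, holds at both test points

At (0, 1): LHS = tan(1) ≈ 1.557, RHS = tan(1) ≈ 1.557 → equal
At (0, 2): LHS = tan(2) ≈ -2.185, RHS = tan(2) ≈ -2.185 → equal

So the claim does hold at both of these boundary points, even though it is not an identity.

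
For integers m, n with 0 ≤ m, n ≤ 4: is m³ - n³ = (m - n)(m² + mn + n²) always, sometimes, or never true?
The identity holds for every pair in the range. For instance at (m, n) = (3, 2): both sides equal 19.

Answer: Always true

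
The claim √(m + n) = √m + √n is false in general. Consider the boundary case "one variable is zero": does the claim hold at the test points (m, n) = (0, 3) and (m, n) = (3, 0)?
At (0, 3): LHS = √(3) ≈ 1.732, RHS = √(3) ≈ 1.732 → equal
At (3, 0): LHS = √(3) ≈ 1.732, RHS = √(3) ≈ 1.732 → equal

So the claim does hold at both of these boundary points, even though it is not an identity.

Answer: Yes, holds at both test points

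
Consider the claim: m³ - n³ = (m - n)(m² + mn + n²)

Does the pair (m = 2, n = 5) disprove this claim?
Substituting m = 2, n = 5:
LHS = 2³ - 5³ = -117
RHS = (2 - 5)(2² + 2·5 + 5²) = -117

The sides agree, so this pair does not disprove the claim.

Answer: No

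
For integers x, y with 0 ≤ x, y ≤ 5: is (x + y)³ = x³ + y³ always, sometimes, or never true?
Sometimes true

It holds at (x, y) = (2, 0) (both sides equal 8), but fails at (x, y) = (4, 3) (LHS = 343, RHS = 91).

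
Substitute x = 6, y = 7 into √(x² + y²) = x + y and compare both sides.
LHS = √(6² + 7²) = √(85) ≈ 9.22
RHS = 6 + 7 = 13

LHS ≠ RHS (they differ by about 3.78), so the equation does not hold here.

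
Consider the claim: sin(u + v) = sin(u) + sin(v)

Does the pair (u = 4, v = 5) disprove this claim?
Substituting u = 4, v = 5:
LHS = sin(4 + 5) = sin(9) ≈ 0.4121
RHS = sin(4) + sin(5) ≈ -1.716

Since LHS ≠ RHS, this pair disproves the claim.

Answer: Yes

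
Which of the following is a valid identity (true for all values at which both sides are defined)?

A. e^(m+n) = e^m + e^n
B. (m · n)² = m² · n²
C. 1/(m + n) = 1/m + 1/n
A: fails at (1, 4) — LHS = e^5 ≈ 148.4, RHS = e + e^4 ≈ 57.32.
B: holds — e.g. at (3, 7), both sides equal 441.
C: fails at (4, 5) — LHS = 1/9, RHS = 9/20.

Answer: B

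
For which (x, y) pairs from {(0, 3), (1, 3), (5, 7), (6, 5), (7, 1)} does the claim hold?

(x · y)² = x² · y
(0, 3), (7, 1)

Testing each pair:
(0, 3): LHS = 0, RHS = 0 → holds
(1, 3): LHS = 9, RHS = 3 → fails
(5, 7): LHS = 1225, RHS = 175 → fails
(6, 5): LHS = 900, RHS = 180 → fails
(7, 1): LHS = 49, RHS = 49 → holds

2 of 5 pairs satisfy the claim.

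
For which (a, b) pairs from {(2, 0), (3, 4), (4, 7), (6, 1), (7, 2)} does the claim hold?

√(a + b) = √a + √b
Testing each pair:
(2, 0): LHS = √(2) ≈ 1.414, RHS = √(2) ≈ 1.414 → holds
(3, 4): LHS = √(7) ≈ 2.646, RHS = √(3) + 2 ≈ 3.732 → fails
(4, 7): LHS = √(11) ≈ 3.317, RHS = 2 + √(7) ≈ 4.646 → fails
(6, 1): LHS = √(7) ≈ 2.646, RHS = 1 + √(6) ≈ 3.449 → fails
(7, 2): LHS = 3, RHS = √(2) + √(7) ≈ 4.06 → fails

1 of 5 pairs satisfies the claim.

Answer: (2, 0)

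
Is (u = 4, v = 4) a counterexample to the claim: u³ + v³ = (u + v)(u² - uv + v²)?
Substituting u = 4, v = 4:
LHS = 4³ + 4³ = 128
RHS = (4 + 4)(4² - 4·4 + 4²) = 128

The sides agree, so this pair does not disprove the claim.

Answer: No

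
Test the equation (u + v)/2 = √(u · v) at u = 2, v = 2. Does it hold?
Substituting u = 2, v = 2:

LHS = (2 + 2)/2 = 2
RHS = √(2 · 2) = 2

LHS = RHS, so the equation holds at this point.

Answer: Holds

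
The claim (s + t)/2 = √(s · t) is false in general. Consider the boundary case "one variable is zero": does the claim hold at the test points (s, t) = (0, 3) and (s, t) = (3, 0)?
At (0, 3): LHS = 3/2 ≠ RHS = 0
At (3, 0): LHS = 3/2 ≠ RHS = 0

Answer: No, fails at both test points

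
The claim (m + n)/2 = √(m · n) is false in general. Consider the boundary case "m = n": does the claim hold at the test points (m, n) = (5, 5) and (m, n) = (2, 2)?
At (5, 5): LHS = 5, RHS = 5 → equal
At (2, 2): LHS = 2, RHS = 2 → equal

So the claim does hold at both of these boundary points, even though it is not an identity.

Answer: Yes, holds at both test points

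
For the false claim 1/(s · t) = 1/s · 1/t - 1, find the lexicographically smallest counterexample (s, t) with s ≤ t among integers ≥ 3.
(s, t) = (3, 3)

Substituting (3, 3) into the claim:
LHS = 1/(3 · 3) = 1/9
RHS = 1/3 · 1/3 - 1 = -8/9

Since LHS ≠ RHS, this pair disproves the claim, and no lexicographically smaller pair (s ≤ t, integers ≥ 3) does.

For instance (7, 7) is also a counterexample (LHS = 1/49, RHS = -48/49), but it's lexicographically larger.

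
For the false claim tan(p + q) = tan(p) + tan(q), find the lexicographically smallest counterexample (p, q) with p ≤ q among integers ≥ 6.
(p, q) = (6, 6)

Substituting (6, 6) into the claim:
LHS = tan(6 + 6) = tan(12) ≈ -0.6359
RHS = tan(6) + tan(6) = 2·tan(6) ≈ -0.582

Since LHS ≠ RHS, this pair disproves the claim, and no lexicographically smaller pair (p ≤ q, integers ≥ 6) does.

For instance (7, 11) is also a counterexample (LHS = tan(18) ≈ -1.137, RHS = tan(11) + tan(7) ≈ -225.1), but it's lexicographically larger.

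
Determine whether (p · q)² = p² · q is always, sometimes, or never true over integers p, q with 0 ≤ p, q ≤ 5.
Sometimes true

It holds at (p, q) = (3, 1) (both sides equal 9), but fails at (p, q) = (3, 2) (LHS = 36, RHS = 18).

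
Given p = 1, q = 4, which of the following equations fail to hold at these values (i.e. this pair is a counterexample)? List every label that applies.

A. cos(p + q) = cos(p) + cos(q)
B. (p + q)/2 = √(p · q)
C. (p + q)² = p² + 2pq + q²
A, B

Evaluating each claim at the given values:
A. LHS = cos(5) ≈ 0.2837, RHS = cos(4) + cos(1) ≈ -0.1133 → fails here (LHS ≠ RHS)
B. LHS = 5/2, RHS = 2 → fails here (LHS ≠ RHS)
C. LHS = 25, RHS = 25 → holds here (LHS = RHS)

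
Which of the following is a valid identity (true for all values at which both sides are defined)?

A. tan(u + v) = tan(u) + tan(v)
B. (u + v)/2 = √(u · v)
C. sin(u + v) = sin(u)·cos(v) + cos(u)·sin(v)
A: fails at (4, 6) — LHS = tan(10) ≈ 0.6484, RHS = tan(6) + tan(4) ≈ 0.8668.
B: fails at (1, 5) — LHS = 3, RHS = √(5) ≈ 2.236.
C: holds — e.g. at (1, 5), both sides equal sin(6) ≈ -0.2794.

Answer: C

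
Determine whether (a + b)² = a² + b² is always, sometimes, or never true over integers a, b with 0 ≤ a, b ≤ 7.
Sometimes true

It holds at (a, b) = (0, 6) (both sides equal 36), but fails at (a, b) = (1, 7) (LHS = 64, RHS = 50).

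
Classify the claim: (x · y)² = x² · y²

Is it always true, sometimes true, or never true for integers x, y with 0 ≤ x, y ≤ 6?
Always true

The identity holds for every pair in the range. For instance at (x, y) = (6, 1): both sides equal 36.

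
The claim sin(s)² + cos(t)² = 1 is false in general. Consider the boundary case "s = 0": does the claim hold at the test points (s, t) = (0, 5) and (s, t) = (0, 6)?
At (0, 5): LHS = cos(5)² ≈ 0.08046 ≠ RHS = 1
At (0, 6): LHS = cos(6)² ≈ 0.9219 ≠ RHS = 1

Answer: No, fails at both test points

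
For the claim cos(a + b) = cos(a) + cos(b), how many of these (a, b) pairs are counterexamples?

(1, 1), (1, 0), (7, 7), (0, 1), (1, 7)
5

Testing each pair:
(1, 1): LHS = cos(2) ≈ -0.4161, RHS = 2·cos(1) ≈ 1.081 → counterexample
(1, 0): LHS = cos(1) ≈ 0.5403, RHS = cos(1) + 1 ≈ 1.54 → counterexample
(7, 7): LHS = cos(14) ≈ 0.1367, RHS = 2·cos(7) ≈ 1.508 → counterexample
(0, 1): LHS = cos(1) ≈ 0.5403, RHS = cos(1) + 1 ≈ 1.54 → counterexample
(1, 7): LHS = cos(8) ≈ -0.1455, RHS = cos(1) + cos(7) ≈ 1.294 → counterexample

That makes 5 counterexamples.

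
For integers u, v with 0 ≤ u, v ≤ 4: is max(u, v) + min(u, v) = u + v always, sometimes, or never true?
Always true

The identity holds for every pair in the range. For instance at (u, v) = (1, 4): both sides equal 5.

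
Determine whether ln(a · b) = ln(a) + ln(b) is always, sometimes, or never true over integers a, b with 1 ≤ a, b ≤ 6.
The identity holds for every pair in the range. For instance at (a, b) = (4, 6): both sides equal ln(24) ≈ 3.178.

Answer: Always true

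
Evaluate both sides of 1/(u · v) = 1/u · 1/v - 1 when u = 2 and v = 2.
LHS = 1/(2 · 2) = 1/4
RHS = 1/2 · 1/2 - 1 = -3/4

LHS ≠ RHS, so the equation does not hold here.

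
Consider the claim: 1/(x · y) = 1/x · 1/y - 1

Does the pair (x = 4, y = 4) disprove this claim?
Substituting x = 4, y = 4:
LHS = 1/(4 · 4) = 1/16
RHS = 1/4 · 1/4 - 1 = -15/16

Since LHS ≠ RHS, this pair disproves the claim.

Answer: Yes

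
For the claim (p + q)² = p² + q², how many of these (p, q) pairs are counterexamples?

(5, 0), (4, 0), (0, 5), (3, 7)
Testing each pair:
(5, 0): LHS = 25, RHS = 25 → satisfies claim
(4, 0): LHS = 16, RHS = 16 → satisfies claim
(0, 5): LHS = 25, RHS = 25 → satisfies claim
(3, 7): LHS = 100, RHS = 58 → counterexample

That makes 1 counterexample.

Answer: 1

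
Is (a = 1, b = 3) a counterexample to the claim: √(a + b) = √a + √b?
Yes

Substituting a = 1, b = 3:
LHS = √(1 + 3) = 2
RHS = √1 + √3 = 1 + √(3) ≈ 2.732

Since LHS ≠ RHS, this pair disproves the claim.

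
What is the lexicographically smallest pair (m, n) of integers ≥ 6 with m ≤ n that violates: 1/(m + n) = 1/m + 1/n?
(m, n) = (6, 6)

Substituting (6, 6) into the claim:
LHS = 1/(6 + 6) = 1/12
RHS = 1/6 + 1/6 = 1/3

Since LHS ≠ RHS, this pair disproves the claim, and no lexicographically smaller pair (m ≤ n, integers ≥ 6) does.

For instance (7, 13) is also a counterexample (LHS = 1/20, RHS = 20/91), but it's lexicographically larger.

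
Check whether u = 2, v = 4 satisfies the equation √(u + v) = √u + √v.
Fails

Substituting u = 2, v = 4:

LHS = √(2 + 4) = √(6) ≈ 2.449
RHS = √2 + √4 = √(2) + 2 ≈ 3.414

LHS ≠ RHS, so the equation does not hold at this point.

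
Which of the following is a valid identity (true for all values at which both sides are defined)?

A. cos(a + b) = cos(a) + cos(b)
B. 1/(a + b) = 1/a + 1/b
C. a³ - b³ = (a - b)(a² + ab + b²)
A: fails at (4, 5) — LHS = cos(9) ≈ -0.9111, RHS = cos(4) + cos(5) ≈ -0.37.
B: fails at (1, 2) — LHS = 1/3, RHS = 3/2.
C: holds — e.g. at (2, 5), both sides equal -117.

Answer: C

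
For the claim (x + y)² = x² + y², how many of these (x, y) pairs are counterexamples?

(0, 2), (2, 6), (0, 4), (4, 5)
Testing each pair:
(0, 2): LHS = 4, RHS = 4 → satisfies claim
(2, 6): LHS = 64, RHS = 40 → counterexample
(0, 4): LHS = 16, RHS = 16 → satisfies claim
(4, 5): LHS = 81, RHS = 41 → counterexample

That makes 2 counterexamples.

Answer: 2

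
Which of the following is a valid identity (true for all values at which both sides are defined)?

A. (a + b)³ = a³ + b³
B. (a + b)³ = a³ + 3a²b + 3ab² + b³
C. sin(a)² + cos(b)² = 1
B

A: fails at (3, 5) — LHS = 512, RHS = 152.
B: holds — e.g. at (0, 1), both sides equal 1.
C: fails at (3, 7) — LHS = sin(3)² + cos(7)² ≈ 0.5883, RHS = 1.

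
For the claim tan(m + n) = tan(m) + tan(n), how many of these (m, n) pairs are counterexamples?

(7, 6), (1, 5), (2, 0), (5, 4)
3

Testing each pair:
(7, 6): LHS = tan(13) ≈ 0.463, RHS = tan(6) + tan(7) ≈ 0.5804 → counterexample
(1, 5): LHS = tan(6) ≈ -0.291, RHS = tan(5) + tan(1) ≈ -1.823 → counterexample
(2, 0): LHS = tan(2) ≈ -2.185, RHS = tan(2) ≈ -2.185 → satisfies claim
(5, 4): LHS = tan(9) ≈ -0.4523, RHS = tan(5) + tan(4) ≈ -2.223 → counterexample

That makes 3 counterexamples.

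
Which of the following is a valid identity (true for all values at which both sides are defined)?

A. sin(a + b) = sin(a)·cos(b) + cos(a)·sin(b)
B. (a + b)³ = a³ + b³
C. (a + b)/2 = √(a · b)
A

A: holds — e.g. at (1, 5), both sides equal sin(6) ≈ -0.2794.
B: fails at (2, 4) — LHS = 216, RHS = 72.
C: fails at (4, 5) — LHS = 9/2, RHS = 2·√(5) ≈ 4.472.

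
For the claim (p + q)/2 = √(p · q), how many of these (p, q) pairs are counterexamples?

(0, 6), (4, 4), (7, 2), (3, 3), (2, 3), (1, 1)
Testing each pair:
(0, 6): LHS = 3, RHS = 0 → counterexample
(4, 4): LHS = 4, RHS = 4 → satisfies claim
(7, 2): LHS = 9/2, RHS = √(14) ≈ 3.742 → counterexample
(3, 3): LHS = 3, RHS = 3 → satisfies claim
(2, 3): LHS = 5/2, RHS = √(6) ≈ 2.449 → counterexample
(1, 1): LHS = 1, RHS = 1 → satisfies claim

That makes 3 counterexamples.

Answer: 3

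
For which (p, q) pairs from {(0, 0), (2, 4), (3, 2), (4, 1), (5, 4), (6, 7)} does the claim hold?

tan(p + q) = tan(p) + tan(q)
(0, 0)

Testing each pair:
(0, 0): LHS = 0, RHS = 0 → holds
(2, 4): LHS = tan(6) ≈ -0.291, RHS = tan(2) + tan(4) ≈ -1.027 → fails
(3, 2): LHS = tan(5) ≈ -3.381, RHS = tan(2) + tan(3) ≈ -2.328 → fails
(4, 1): LHS = tan(5) ≈ -3.381, RHS = tan(4) + tan(1) ≈ 2.715 → fails
(5, 4): LHS = tan(9) ≈ -0.4523, RHS = tan(5) + tan(4) ≈ -2.223 → fails
(6, 7): LHS = tan(13) ≈ 0.463, RHS = tan(6) + tan(7) ≈ 0.5804 → fails

1 of 6 pairs satisfies the claim.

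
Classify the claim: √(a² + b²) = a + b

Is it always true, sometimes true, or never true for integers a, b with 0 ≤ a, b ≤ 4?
It holds at (a, b) = (1, 0) (both sides equal 1), but fails at (a, b) = (4, 2) (LHS = 2·√(5) ≈ 4.472, RHS = 6).

Answer: Sometimes true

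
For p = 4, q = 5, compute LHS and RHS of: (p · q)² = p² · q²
LHS = (4 · 5)² = 400
RHS = 4² · 5² = 400

LHS = RHS: the two sides agree.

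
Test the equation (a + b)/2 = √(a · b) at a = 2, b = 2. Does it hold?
Substituting a = 2, b = 2:

LHS = (2 + 2)/2 = 2
RHS = √(2 · 2) = 2

LHS = RHS, so the equation holds at this point.

Answer: Holds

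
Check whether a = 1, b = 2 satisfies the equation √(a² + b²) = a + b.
Fails

Substituting a = 1, b = 2:

LHS = √(1² + 2²) = √(5) ≈ 2.236
RHS = 1 + 2 = 3

LHS ≠ RHS, so the equation does not hold at this point.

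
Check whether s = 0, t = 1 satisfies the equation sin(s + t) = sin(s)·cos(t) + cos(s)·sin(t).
Holds

Substituting s = 0, t = 1:

LHS = sin(0 + 1) = sin(1) ≈ 0.8415
RHS = sin(0)·cos(1) + cos(0)·sin(1) = sin(1) ≈ 0.8415

LHS = RHS, so the equation holds at this point.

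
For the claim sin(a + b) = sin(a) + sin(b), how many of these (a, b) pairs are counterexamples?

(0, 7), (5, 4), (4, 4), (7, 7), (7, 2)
4

Testing each pair:
(0, 7): LHS = sin(7) ≈ 0.657, RHS = sin(7) ≈ 0.657 → satisfies claim
(5, 4): LHS = sin(9) ≈ 0.4121, RHS = sin(5) + sin(4) ≈ -1.716 → counterexample
(4, 4): LHS = sin(8) ≈ 0.9894, RHS = 2·sin(4) ≈ -1.514 → counterexample
(7, 7): LHS = sin(14) ≈ 0.9906, RHS = 2·sin(7) ≈ 1.314 → counterexample
(7, 2): LHS = sin(9) ≈ 0.4121, RHS = sin(7) + sin(2) ≈ 1.566 → counterexample

That makes 4 counterexamples.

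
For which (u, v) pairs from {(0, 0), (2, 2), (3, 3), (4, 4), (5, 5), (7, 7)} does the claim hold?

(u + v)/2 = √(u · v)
All pairs

Testing each pair:
(0, 0): LHS = 0, RHS = 0 → holds
(2, 2): LHS = 2, RHS = 2 → holds
(3, 3): LHS = 3, RHS = 3 → holds
(4, 4): LHS = 4, RHS = 4 → holds
(5, 5): LHS = 5, RHS = 5 → holds
(7, 7): LHS = 7, RHS = 7 → holds

Every pair satisfies the claim.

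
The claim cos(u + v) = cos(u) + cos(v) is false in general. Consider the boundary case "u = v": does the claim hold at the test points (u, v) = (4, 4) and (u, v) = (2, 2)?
No, fails at both test points

At (4, 4): LHS = cos(8) ≈ -0.1455 ≠ RHS = 2·cos(4) ≈ -1.307
At (2, 2): LHS = cos(4) ≈ -0.6536 ≠ RHS = 2·cos(2) ≈ -0.8323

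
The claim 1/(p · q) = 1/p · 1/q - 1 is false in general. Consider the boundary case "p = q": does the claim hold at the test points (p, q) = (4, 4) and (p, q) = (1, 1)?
At (4, 4): LHS = 1/16 ≠ RHS = -15/16
At (1, 1): LHS = 1 ≠ RHS = 0

Answer: No, fails at both test points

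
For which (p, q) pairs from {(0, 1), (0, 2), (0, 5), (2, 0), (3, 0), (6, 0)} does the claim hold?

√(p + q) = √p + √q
Testing each pair:
(0, 1): LHS = 1, RHS = 1 → holds
(0, 2): LHS = √(2) ≈ 1.414, RHS = √(2) ≈ 1.414 → holds
(0, 5): LHS = √(5) ≈ 2.236, RHS = √(5) ≈ 2.236 → holds
(2, 0): LHS = √(2) ≈ 1.414, RHS = √(2) ≈ 1.414 → holds
(3, 0): LHS = √(3) ≈ 1.732, RHS = √(3) ≈ 1.732 → holds
(6, 0): LHS = √(6) ≈ 2.449, RHS = √(6) ≈ 2.449 → holds

Every pair satisfies the claim.

Answer: All pairs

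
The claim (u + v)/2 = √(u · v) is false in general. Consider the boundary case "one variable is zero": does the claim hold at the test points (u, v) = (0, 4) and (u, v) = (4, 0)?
No, fails at both test points

At (0, 4): LHS = 2 ≠ RHS = 0
At (4, 0): LHS = 2 ≠ RHS = 0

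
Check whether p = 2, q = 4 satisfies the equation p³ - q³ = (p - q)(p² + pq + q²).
Holds

Substituting p = 2, q = 4:

LHS = 2³ - 4³ = -56
RHS = (2 - 4)(2² + 2·4 + 4²) = -56

LHS = RHS, so the equation holds at this point.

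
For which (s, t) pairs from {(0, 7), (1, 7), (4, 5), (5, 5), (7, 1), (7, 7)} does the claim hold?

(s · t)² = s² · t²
All pairs

Testing each pair:
(0, 7): LHS = 0, RHS = 0 → holds
(1, 7): LHS = 49, RHS = 49 → holds
(4, 5): LHS = 400, RHS = 400 → holds
(5, 5): LHS = 625, RHS = 625 → holds
(7, 1): LHS = 49, RHS = 49 → holds
(7, 7): LHS = 2401, RHS = 2401 → holds

Every pair satisfies the claim.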